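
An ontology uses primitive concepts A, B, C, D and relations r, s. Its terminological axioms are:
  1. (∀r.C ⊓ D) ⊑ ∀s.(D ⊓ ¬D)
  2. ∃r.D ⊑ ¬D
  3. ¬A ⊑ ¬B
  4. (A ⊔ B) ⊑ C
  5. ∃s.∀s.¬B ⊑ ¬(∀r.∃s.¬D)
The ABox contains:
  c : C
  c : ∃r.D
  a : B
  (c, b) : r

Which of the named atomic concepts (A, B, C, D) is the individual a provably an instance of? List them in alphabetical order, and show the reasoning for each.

{A, B, C}

1. a : A?  L(a) = {B} ∪ {¬A}
   clash {B, ¬B} at a — a ∈ A
2. a : B?  L(a) = {B} ∪ {¬B}
   clash {B, ¬B} at a — a ∈ B
3. a : C?  L(a) = {B} ∪ {¬C}
   clash {B, ¬B} at a — a ∈ C
4. a : D?  L(a) = {B} ∪ {¬D}
   open: L(a) ⊇ {A, B, C, ¬D, ∀s.∃s.B} — a ∉ D possible
5. Entailed for a: {A, B, C}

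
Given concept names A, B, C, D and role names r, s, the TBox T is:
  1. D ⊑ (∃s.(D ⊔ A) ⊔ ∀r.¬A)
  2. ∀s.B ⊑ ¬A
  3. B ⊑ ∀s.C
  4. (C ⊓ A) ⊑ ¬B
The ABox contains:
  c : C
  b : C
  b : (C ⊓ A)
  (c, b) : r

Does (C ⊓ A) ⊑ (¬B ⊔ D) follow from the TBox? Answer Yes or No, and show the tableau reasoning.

1. (C ⊓ A) ⊑ (¬B ⊔ D)  ⇔  ((C ⊓ A) ⊓ (B ⊓ ¬D)) unsat w.r.t. T
   all branches close; clash {B, ¬B} at x₀
2. Hence (C ⊓ A) ⊑ (¬B ⊔ D): entailed.

Yes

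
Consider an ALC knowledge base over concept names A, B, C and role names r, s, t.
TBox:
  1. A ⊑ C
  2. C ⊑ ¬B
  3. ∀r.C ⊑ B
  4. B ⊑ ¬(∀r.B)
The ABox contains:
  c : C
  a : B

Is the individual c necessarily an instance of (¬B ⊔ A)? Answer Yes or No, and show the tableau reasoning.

Yes

1. c : (¬B ⊔ A)?  L(c) = {C} ∪ {(B ⊓ ¬A)}
   clash {B, ¬B} at c — c ∈ (¬B ⊔ A)
2. Hence c : (¬B ⊔ A): entailed.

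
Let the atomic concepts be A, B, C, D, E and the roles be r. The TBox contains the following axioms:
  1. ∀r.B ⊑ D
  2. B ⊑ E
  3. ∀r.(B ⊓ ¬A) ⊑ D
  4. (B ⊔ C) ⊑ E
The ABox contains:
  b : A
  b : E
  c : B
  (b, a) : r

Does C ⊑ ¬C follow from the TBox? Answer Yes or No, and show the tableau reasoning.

1. C ⊑ ¬C  ⇔  (C ⊓ C) unsat w.r.t. T
   open: L(x₀) ⊇ {C, E, ¬B, ∃r.(¬B ⊔ A), ∃r.¬B} (+ ∃-successors)
2. Hence C ⊑ ¬C: not entailed.

No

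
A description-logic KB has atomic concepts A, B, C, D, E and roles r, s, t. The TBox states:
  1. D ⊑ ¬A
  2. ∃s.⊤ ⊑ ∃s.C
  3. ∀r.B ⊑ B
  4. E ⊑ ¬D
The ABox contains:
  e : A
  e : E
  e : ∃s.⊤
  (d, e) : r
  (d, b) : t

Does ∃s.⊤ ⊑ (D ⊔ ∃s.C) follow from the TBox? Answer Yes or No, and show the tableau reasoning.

1. ∃s.⊤ ⊑ (D ⊔ ∃s.C)  ⇔  (∃s.⊤ ⊓ (¬D ⊓ ∀s.¬C)) unsat w.r.t. T
   all branches close; clash {C, ¬C} at an ∃-successor
2. Hence ∃s.⊤ ⊑ (D ⊔ ∃s.C): entailed.

Yes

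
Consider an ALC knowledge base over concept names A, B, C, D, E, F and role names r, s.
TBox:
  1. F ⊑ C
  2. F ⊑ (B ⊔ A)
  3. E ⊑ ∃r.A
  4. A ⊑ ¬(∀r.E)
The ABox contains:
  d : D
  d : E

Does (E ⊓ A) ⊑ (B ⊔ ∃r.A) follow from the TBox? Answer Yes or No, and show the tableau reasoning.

Yes

1. (E ⊓ A) ⊑ (B ⊔ ∃r.A)  ⇔  ((E ⊓ A) ⊓ (¬B ⊓ ∀r.¬A)) unsat w.r.t. T
   all branches close; clash {A, ¬A} at an ∃-successor
2. Hence (E ⊓ A) ⊑ (B ⊔ ∃r.A): entailed.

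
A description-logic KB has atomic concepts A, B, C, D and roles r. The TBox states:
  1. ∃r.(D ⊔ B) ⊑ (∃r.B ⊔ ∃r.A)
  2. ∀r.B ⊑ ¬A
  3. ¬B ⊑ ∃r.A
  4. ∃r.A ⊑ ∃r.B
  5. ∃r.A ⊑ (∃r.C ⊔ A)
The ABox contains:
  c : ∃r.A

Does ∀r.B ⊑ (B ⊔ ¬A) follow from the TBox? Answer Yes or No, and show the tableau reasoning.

Yes

1. ∀r.B ⊑ (B ⊔ ¬A)  ⇔  (∀r.B ⊓ (¬B ⊓ A)) unsat w.r.t. T
   all branches close; clash {A, ¬A} at x₀
2. Hence ∀r.B ⊑ (B ⊔ ¬A): entailed.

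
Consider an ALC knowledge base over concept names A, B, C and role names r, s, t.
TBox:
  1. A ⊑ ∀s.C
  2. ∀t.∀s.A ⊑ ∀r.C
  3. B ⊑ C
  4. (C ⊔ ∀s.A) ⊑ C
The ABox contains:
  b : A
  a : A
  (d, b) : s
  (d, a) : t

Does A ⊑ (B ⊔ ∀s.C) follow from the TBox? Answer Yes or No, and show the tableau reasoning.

Yes

1. A ⊑ (B ⊔ ∀s.C)  ⇔  (A ⊓ (¬B ⊓ ∃s.¬C)) unsat w.r.t. T
   all branches close; clash {C, ¬C} at an ∃-successor
2. Hence A ⊑ (B ⊔ ∀s.C): entailed.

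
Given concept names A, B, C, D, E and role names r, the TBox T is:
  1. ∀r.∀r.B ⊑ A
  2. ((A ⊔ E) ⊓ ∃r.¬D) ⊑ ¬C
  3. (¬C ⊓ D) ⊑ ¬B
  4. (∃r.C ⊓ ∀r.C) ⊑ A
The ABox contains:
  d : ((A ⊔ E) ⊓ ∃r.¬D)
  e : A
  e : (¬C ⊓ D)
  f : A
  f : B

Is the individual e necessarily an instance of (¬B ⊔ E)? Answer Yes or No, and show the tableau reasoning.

Yes

1. e : (¬B ⊔ E)?  L(e) = {A, (¬C ⊓ D)} ∪ {(B ⊓ ¬E)}
   clash {B, ¬B} at e — e ∈ (¬B ⊔ E)
2. Hence e : (¬B ⊔ E): entailed.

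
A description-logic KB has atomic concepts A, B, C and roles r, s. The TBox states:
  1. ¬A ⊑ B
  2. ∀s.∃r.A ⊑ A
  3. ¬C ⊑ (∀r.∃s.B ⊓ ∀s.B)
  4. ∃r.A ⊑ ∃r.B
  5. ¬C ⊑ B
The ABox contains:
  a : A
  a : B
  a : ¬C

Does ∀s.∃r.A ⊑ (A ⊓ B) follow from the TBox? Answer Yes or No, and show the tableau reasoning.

1. ∀s.∃r.A ⊑ (A ⊓ B)  ⇔  (∀s.∃r.A ⊓ (¬A ⊔ ¬B)) unsat w.r.t. T
   apply at x₀: ∀s.∃r.A⊑A
   open: L(x₀) ⊇ {A, C, ¬B, ∀r.¬A, ∀s.∃r.A}
2. Hence ∀s.∃r.A ⊑ (A ⊓ B): not entailed.

No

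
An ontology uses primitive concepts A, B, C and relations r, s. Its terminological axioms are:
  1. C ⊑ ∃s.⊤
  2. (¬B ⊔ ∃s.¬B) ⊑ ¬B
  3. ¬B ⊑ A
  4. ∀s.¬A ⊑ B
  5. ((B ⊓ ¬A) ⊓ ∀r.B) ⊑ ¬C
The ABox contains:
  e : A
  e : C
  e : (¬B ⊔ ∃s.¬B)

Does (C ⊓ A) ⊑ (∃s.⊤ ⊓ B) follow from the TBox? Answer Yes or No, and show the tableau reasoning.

No

1. (C ⊓ A) ⊑ (∃s.⊤ ⊓ B)  ⇔  ((C ⊓ A) ⊓ (∀s.⊥ ⊔ ¬B)) unsat w.r.t. T
   apply at x₀: C⊑∃s.⊤
   open: L(x₀) ⊇ {A, C, ¬B, ∃s.A, ∃s.⊤} (+ ∃-successors)
2. Hence (C ⊓ A) ⊑ (∃s.⊤ ⊓ B): not entailed.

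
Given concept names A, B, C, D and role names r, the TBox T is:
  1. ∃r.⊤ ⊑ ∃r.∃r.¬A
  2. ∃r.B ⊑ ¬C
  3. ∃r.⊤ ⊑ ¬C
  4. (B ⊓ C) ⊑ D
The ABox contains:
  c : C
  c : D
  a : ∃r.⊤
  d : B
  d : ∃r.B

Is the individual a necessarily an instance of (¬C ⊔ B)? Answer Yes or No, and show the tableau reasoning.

1. a : (¬C ⊔ B)?  L(a) = {∃r.⊤} ∪ {(C ⊓ ¬B)}
   clash {C, ¬C} at a — a ∈ (¬C ⊔ B)
2. Hence a : (¬C ⊔ B): entailed.

Yes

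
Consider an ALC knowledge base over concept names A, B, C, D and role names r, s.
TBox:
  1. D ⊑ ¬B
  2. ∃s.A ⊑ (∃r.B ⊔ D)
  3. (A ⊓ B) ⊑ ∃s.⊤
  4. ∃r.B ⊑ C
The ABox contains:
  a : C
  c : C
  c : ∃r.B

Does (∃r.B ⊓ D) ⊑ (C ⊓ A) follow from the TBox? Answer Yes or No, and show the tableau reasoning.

No

1. (∃r.B ⊓ D) ⊑ (C ⊓ A)  ⇔  ((∃r.B ⊓ D) ⊓ (¬C ⊔ ¬A)) unsat w.r.t. T
   apply at x₀: D⊑¬B; ∃r.B⊑C
   open: L(x₀) ⊇ {C, D, ¬A, ¬B, ∀s.¬A, …} (+ ∃-successors)
2. Hence (∃r.B ⊓ D) ⊑ (C ⊓ A): not entailed.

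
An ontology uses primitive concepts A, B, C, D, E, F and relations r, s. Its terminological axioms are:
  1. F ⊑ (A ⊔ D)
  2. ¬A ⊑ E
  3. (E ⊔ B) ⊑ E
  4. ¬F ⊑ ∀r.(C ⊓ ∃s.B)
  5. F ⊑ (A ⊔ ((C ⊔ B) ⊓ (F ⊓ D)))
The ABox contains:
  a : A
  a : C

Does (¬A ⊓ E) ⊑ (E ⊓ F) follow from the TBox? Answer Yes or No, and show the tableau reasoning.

1. (¬A ⊓ E) ⊑ (E ⊓ F)  ⇔  ((¬A ⊓ E) ⊓ (¬E ⊔ ¬F)) unsat w.r.t. T
   open: L(x₀) ⊇ {E, ¬A, ¬F, ∀r.(C ⊓ ∃s.B)}
2. Hence (¬A ⊓ E) ⊑ (E ⊓ F): not entailed.

No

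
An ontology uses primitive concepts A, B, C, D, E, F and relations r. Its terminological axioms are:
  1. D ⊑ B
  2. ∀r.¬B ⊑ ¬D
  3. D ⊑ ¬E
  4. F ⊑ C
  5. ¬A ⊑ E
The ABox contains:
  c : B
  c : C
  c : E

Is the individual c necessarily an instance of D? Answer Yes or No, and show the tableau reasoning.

1. c : D?  L(c) = {B, C, E} ∪ {¬D}
   open: L(c) ⊇ {B, C, E, ¬D} — c ∉ D possible
2. Hence c : D: not entailed.

No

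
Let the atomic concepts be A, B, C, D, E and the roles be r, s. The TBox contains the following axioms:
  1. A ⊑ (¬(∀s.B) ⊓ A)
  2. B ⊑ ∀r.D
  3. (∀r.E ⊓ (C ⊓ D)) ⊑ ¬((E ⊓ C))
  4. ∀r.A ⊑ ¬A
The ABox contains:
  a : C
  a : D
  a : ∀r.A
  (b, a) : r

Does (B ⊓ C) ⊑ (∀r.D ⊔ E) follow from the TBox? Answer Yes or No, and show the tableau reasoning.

1. (B ⊓ C) ⊑ (∀r.D ⊔ E)  ⇔  ((B ⊓ C) ⊓ (∃r.¬D ⊓ ¬E)) unsat w.r.t. T
   all branches close; clash {D, ¬D} at an ∃-successor
2. Hence (B ⊓ C) ⊑ (∀r.D ⊔ E): entailed.

Yes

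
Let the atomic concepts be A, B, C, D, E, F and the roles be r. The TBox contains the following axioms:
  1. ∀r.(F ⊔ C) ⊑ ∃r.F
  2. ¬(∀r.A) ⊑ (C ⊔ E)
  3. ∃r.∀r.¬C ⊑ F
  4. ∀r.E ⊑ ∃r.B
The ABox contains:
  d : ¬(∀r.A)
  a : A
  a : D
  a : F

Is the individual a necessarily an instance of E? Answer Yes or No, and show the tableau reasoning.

No

1. a : E?  L(a) = {A, D, F} ∪ {¬E}
   open: L(a) ⊇ {A, D, F, ¬E, ∀r.A, …} (+ ∃-successors) — a ∉ E possible
2. Hence a : E: not entailed.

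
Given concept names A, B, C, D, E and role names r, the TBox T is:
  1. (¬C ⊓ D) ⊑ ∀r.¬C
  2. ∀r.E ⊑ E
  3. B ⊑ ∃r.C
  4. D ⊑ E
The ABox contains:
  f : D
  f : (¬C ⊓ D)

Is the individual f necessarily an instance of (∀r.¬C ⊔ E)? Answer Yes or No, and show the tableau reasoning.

1. f : (∀r.¬C ⊔ E)?  L(f) = {D, (¬C ⊓ D)} ∪ {(∃r.C ⊓ ¬E)}
   clash {E, ¬E} at f — f ∈ (∀r.¬C ⊔ E)
2. Hence f : (∀r.¬C ⊔ E): entailed.

Yes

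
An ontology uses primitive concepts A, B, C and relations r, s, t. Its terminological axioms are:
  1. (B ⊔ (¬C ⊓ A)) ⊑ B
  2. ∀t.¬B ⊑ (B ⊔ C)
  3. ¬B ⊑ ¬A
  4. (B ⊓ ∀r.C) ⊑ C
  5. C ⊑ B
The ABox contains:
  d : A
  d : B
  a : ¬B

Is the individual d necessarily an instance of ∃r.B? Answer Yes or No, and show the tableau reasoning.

1. d : ∃r.B?  L(d) = {A, B} ∪ {∀r.¬B}
   open: L(d) ⊇ {A, B, ∀r.¬B, ∃r.¬C, ∃t.B} (+ ∃-successors) — d ∉ ∃r.B possible
2. Hence d : ∃r.B: not entailed.

No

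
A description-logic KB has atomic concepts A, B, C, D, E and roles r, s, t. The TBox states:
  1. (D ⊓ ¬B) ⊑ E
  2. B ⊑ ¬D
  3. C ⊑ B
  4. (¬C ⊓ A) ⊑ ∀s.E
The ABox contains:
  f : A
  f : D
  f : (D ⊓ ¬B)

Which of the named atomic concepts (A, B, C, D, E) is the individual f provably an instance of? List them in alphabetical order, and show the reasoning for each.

1. f : A?  L(f) = {A, D, (D ⊓ ¬B)} ∪ {¬A}
   clash {A, ¬A} at f — f ∈ A
2. f : B?  L(f) = {A, D, (D ⊓ ¬B)} ∪ {¬B}
   apply at f: (D ⊓ ¬B)⊑E
   open: L(f) ⊇ {A, D, E, ¬B, ¬C, …} — f ∉ B possible
3. f : C?  L(f) = {A, D, (D ⊓ ¬B)} ∪ {¬C}
   apply at f: (D ⊓ ¬B)⊑E
   open: L(f) ⊇ {A, D, E, ¬B, ¬C, …} — f ∉ C possible
4. f : D?  L(f) = {A, D, (D ⊓ ¬B)} ∪ {¬D}
   clash {D, ¬D} at f — f ∈ D
5. f : E?  L(f) = {A, D, (D ⊓ ¬B)} ∪ {¬E}
   clash {B, ¬B} at f — f ∈ E
6. Entailed for f: {A, D, E}

{A, D, E}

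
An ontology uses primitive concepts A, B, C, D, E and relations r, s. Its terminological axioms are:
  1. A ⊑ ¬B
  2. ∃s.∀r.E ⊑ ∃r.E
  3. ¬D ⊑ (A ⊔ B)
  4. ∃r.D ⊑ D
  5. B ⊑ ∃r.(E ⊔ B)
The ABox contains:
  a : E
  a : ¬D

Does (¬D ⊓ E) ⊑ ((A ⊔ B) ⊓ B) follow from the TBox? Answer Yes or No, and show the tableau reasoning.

No

1. (¬D ⊓ E) ⊑ ((A ⊔ B) ⊓ B)  ⇔  ((¬D ⊓ E) ⊓ ((¬A ⊓ ¬B) ⊔ ¬B)) unsat w.r.t. T
   apply at x₀: ¬D⊑(A ⊔ B)
   open: L(x₀) ⊇ {A, E, ¬B, ¬D, ∀r.¬D, …}
2. Hence (¬D ⊓ E) ⊑ ((A ⊔ B) ⊓ B): not entailed.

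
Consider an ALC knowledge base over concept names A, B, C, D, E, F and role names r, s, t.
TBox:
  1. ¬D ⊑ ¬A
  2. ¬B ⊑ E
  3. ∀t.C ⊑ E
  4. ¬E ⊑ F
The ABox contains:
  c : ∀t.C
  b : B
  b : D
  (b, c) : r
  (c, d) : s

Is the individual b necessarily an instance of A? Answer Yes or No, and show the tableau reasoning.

No

1. b : A?  L(b) = {B, D} ∪ {¬A}
   open: L(b) ⊇ {B, D, E, ¬A} — b ∉ A possible
2. Hence b : A: not entailed.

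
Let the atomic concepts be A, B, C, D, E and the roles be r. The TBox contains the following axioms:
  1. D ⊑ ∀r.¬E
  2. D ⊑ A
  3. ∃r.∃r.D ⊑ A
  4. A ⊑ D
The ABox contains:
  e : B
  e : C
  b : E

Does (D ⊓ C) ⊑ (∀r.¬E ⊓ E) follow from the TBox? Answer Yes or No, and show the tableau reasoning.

1. (D ⊓ C) ⊑ (∀r.¬E ⊓ E)  ⇔  ((D ⊓ C) ⊓ (∃r.E ⊔ ¬E)) unsat w.r.t. T
   apply at x₀: D⊑∀r.¬E; D⊑A
   open: L(x₀) ⊇ {A, C, D, ¬E, ∀r.¬E}
2. Hence (D ⊓ C) ⊑ (∀r.¬E ⊓ E): not entailed.

No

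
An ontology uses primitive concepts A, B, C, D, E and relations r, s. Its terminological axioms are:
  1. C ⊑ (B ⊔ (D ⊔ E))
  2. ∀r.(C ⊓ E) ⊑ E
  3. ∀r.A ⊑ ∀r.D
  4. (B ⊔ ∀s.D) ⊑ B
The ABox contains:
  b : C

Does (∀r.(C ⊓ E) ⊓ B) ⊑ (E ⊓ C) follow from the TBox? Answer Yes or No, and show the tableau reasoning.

No

1. (∀r.(C ⊓ E) ⊓ B) ⊑ (E ⊓ C)  ⇔  ((∀r.(C ⊓ E) ⊓ B) ⊓ (¬E ⊔ ¬C)) unsat w.r.t. T
   apply at x₀: ∀r.(C ⊓ E)⊑E
   open: L(x₀) ⊇ {B, E, ¬C, ∀r.(C ⊓ E), ∃r.¬A} (+ ∃-successors)
2. Hence (∀r.(C ⊓ E) ⊓ B) ⊑ (E ⊓ C): not entailed.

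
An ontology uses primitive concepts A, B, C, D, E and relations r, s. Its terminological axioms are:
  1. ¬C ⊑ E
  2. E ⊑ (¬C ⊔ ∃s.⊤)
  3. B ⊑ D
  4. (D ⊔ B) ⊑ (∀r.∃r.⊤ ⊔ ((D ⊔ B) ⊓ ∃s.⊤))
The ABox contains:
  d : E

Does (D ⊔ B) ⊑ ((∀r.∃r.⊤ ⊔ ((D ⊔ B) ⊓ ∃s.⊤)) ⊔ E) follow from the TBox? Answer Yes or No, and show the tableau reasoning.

1. (D ⊔ B) ⊑ ((∀r.∃r.⊤ ⊔ ((D ⊔ B) ⊓ ∃s.⊤)) ⊔ E)  ⇔  ((D ⊔ B) ⊓ ((∃r.∀r.⊥ ⊓ ((¬D ⊓ ¬B) ⊔ ∀s.⊥)) ⊓ ¬E)) unsat w.r.t. T
   all branches close; clash {E, ¬E} at x₀
2. Hence (D ⊔ B) ⊑ ((∀r.∃r.⊤ ⊔ ((D ⊔ B) ⊓ ∃s.⊤)) ⊔ E): entailed.

Yes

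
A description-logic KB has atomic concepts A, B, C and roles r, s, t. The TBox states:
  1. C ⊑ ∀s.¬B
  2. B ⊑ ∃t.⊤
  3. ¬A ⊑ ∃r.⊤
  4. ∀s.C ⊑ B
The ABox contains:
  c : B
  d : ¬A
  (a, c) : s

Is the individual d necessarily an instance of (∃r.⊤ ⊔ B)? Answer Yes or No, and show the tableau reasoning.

Yes

1. d : (∃r.⊤ ⊔ B)?  L(d) = {¬A} ∪ {(∀r.⊥ ⊓ ¬B)}
   clash {B, ¬B} at d — d ∈ (∃r.⊤ ⊔ B)
2. Hence d : (∃r.⊤ ⊔ B): entailed.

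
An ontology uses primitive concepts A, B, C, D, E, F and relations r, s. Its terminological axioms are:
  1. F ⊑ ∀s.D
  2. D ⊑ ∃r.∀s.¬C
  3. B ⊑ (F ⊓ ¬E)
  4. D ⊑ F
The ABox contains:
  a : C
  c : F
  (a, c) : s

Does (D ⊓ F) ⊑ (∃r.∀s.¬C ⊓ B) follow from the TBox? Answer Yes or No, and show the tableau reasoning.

1. (D ⊓ F) ⊑ (∃r.∀s.¬C ⊓ B)  ⇔  ((D ⊓ F) ⊓ (∀r.∃s.C ⊔ ¬B)) unsat w.r.t. T
   apply at x₀: F⊑∀s.D; D⊑∃r.∀s.¬C
   open: L(x₀) ⊇ {D, F, ¬B, ∀s.D, ∃r.∀s.¬C} (+ ∃-successors)
2. Hence (D ⊓ F) ⊑ (∃r.∀s.¬C ⊓ B): not entailed.

No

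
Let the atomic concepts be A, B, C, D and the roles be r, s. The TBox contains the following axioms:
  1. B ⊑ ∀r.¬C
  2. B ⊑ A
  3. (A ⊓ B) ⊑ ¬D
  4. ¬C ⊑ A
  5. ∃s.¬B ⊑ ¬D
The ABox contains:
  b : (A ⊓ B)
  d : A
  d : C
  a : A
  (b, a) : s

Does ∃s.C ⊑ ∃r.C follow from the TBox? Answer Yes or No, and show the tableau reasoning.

1. ∃s.C ⊑ ∃r.C  ⇔  (∃s.C ⊓ ∀r.¬C) unsat w.r.t. T
   open: L(x₀) ⊇ {C, ¬B, ∀r.¬C, ∀s.B, ∃s.C} (+ ∃-successors)
2. Hence ∃s.C ⊑ ∃r.C: not entailed.

No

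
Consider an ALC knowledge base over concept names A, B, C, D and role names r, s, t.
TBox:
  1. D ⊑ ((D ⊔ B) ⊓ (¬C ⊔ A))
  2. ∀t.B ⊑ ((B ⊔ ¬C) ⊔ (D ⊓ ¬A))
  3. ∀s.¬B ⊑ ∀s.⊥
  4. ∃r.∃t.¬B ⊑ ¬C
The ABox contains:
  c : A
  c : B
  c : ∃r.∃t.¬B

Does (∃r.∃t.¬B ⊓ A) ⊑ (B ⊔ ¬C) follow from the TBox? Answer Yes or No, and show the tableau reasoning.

1. (∃r.∃t.¬B ⊓ A) ⊑ (B ⊔ ¬C)  ⇔  ((∃r.∃t.¬B ⊓ A) ⊓ (¬B ⊓ C)) unsat w.r.t. T
   all branches close; clash {C, ¬C} at x₀
2. Hence (∃r.∃t.¬B ⊓ A) ⊑ (B ⊔ ¬C): entailed.

Yes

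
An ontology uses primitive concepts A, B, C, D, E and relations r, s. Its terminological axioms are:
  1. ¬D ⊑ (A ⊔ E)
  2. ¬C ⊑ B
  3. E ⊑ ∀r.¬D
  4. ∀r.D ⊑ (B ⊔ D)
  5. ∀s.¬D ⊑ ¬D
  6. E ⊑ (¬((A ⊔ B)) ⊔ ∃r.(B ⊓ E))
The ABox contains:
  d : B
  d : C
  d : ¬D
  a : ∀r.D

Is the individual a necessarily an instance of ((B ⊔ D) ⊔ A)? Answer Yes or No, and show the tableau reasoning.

Yes

1. a : ((B ⊔ D) ⊔ A)?  L(a) = {∀r.D} ∪ {((¬B ⊓ ¬D) ⊓ ¬A)}
   clash {B, ¬B} at a — a ∈ ((B ⊔ D) ⊔ A)
2. Hence a : ((B ⊔ D) ⊔ A): entailed.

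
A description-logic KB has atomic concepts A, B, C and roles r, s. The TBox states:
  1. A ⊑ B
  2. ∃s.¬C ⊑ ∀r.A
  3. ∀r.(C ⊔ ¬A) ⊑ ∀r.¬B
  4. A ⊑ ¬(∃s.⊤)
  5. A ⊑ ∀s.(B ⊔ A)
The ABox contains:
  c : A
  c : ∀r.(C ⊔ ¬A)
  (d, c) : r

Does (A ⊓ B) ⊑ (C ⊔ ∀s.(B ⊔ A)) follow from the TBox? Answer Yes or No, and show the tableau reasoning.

1. (A ⊓ B) ⊑ (C ⊔ ∀s.(B ⊔ A))  ⇔  ((A ⊓ B) ⊓ (¬C ⊓ ∃s.(¬B ⊓ ¬A))) unsat w.r.t. T
   all branches close; clash ⊥ at an ∃-successor
2. Hence (A ⊓ B) ⊑ (C ⊔ ∀s.(B ⊔ A)): entailed.

Yes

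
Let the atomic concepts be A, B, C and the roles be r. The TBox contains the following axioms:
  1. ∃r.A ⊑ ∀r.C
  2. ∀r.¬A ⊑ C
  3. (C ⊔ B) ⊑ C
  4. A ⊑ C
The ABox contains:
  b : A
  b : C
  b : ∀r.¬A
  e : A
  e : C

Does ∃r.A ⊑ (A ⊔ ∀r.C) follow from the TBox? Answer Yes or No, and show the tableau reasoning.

Yes

1. ∃r.A ⊑ (A ⊔ ∀r.C)  ⇔  (∃r.A ⊓ (¬A ⊓ ∃r.¬C)) unsat w.r.t. T
   all branches close; clash {C, ¬C} at an ∃-successor
2. Hence ∃r.A ⊑ (A ⊔ ∀r.C): entailed.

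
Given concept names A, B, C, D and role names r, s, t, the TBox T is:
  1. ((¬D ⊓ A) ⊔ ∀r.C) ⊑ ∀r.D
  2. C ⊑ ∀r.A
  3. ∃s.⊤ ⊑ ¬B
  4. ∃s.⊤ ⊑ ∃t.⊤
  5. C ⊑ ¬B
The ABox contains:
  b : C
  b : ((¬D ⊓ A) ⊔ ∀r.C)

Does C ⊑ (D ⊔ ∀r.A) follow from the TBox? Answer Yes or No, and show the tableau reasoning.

1. C ⊑ (D ⊔ ∀r.A)  ⇔  (C ⊓ (¬D ⊓ ∃r.¬A)) unsat w.r.t. T
   all branches close; clash {A, ¬A} at an ∃-successor
2. Hence C ⊑ (D ⊔ ∀r.A): entailed.

Yes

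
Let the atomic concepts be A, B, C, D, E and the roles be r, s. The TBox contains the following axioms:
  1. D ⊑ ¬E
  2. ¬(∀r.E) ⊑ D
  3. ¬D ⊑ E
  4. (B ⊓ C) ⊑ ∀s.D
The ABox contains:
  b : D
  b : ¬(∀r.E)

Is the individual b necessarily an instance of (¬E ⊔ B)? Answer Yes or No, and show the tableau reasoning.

1. b : (¬E ⊔ B)?  L(b) = {D, ¬(∀r.E)} ∪ {(E ⊓ ¬B)}
   clash {E, ¬E} at b — b ∈ (¬E ⊔ B)
2. Hence b : (¬E ⊔ B): entailed.

Yes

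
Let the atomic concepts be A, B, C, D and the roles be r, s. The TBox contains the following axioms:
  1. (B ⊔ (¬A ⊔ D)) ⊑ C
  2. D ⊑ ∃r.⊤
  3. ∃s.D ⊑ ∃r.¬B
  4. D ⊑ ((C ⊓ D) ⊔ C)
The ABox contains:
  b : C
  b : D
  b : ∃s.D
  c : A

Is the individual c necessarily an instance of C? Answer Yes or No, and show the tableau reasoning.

No

1. c : C?  L(c) = {A} ∪ {¬C}
   open: L(c) ⊇ {A, ¬B, ¬C, ¬D, ∀s.¬D} — c ∉ C possible
2. Hence c : C: not entailed.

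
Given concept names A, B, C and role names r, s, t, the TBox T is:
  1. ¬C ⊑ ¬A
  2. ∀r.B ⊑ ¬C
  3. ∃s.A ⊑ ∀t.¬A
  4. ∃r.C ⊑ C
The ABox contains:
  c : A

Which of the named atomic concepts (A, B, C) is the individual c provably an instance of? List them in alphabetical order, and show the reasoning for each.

1. c : A?  L(c) = {A} ∪ {¬A}
   clash {A, ¬A} at c — c ∈ A
2. c : B?  L(c) = {A} ∪ {¬B}
   open: L(c) ⊇ {A, C, ¬B, ∀s.¬A, ∃r.¬B} (+ ∃-successors) — c ∉ B possible
3. c : C?  L(c) = {A} ∪ {¬C}
   clash {A, ¬A} at c — c ∈ C
4. Entailed for c: {A, C}

{A, C}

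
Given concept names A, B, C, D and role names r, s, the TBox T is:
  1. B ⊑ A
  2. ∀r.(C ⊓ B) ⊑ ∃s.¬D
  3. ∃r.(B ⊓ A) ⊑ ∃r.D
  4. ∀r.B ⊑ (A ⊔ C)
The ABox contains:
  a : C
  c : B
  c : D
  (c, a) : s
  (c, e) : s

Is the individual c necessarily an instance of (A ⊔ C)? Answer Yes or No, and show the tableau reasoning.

Yes

1. c : (A ⊔ C)?  L(c) = {B, D} ∪ {(¬A ⊓ ¬C)}
   clash {A, ¬A} at c — c ∈ (A ⊔ C)
2. Hence c : (A ⊔ C): entailed.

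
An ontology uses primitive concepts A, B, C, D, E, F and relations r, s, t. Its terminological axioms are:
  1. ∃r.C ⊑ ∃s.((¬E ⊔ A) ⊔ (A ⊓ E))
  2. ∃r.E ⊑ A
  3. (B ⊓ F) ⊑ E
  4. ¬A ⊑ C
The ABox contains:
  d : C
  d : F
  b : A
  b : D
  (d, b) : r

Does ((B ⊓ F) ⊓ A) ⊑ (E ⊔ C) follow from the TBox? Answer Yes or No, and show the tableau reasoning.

Yes

1. ((B ⊓ F) ⊓ A) ⊑ (E ⊔ C)  ⇔  (((B ⊓ F) ⊓ A) ⊓ (¬E ⊓ ¬C)) unsat w.r.t. T
   all branches close; clash {E, ¬E} at x₀
2. Hence ((B ⊓ F) ⊓ A) ⊑ (E ⊔ C): entailed.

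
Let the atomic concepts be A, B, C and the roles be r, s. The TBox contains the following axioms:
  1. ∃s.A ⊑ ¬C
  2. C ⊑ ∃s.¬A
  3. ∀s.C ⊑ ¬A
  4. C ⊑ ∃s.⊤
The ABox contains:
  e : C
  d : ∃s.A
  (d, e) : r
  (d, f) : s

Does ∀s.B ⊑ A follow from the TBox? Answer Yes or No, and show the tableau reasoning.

1. ∀s.B ⊑ A  ⇔  (∀s.B ⊓ ¬A) unsat w.r.t. T
   open: L(x₀) ⊇ {¬A, ¬C, ∀s.B}
2. Hence ∀s.B ⊑ A: not entailed.

No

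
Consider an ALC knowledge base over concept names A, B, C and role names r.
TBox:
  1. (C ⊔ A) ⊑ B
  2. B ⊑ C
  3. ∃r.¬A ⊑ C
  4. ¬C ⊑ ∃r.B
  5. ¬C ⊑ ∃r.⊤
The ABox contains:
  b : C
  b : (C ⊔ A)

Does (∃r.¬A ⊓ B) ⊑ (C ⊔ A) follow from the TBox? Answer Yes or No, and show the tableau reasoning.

1. (∃r.¬A ⊓ B) ⊑ (C ⊔ A)  ⇔  ((∃r.¬A ⊓ B) ⊓ (¬C ⊓ ¬A)) unsat w.r.t. T
   all branches close; clash {C, ¬C} at x₀
2. Hence (∃r.¬A ⊓ B) ⊑ (C ⊔ A): entailed.

Yes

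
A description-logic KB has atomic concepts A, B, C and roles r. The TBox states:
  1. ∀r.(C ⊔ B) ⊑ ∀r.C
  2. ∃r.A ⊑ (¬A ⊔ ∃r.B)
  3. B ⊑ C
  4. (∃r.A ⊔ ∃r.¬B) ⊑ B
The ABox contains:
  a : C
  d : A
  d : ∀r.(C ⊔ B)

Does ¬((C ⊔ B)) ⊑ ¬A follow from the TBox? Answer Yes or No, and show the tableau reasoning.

1. ¬((C ⊔ B)) ⊑ ¬A  ⇔  ((¬C ⊓ ¬B) ⊓ A) unsat w.r.t. T
   open: L(x₀) ⊇ {A, ¬B, ¬C, ∀r.B, ∀r.C, …}
2. Hence ¬((C ⊔ B)) ⊑ ¬A: not entailed.

No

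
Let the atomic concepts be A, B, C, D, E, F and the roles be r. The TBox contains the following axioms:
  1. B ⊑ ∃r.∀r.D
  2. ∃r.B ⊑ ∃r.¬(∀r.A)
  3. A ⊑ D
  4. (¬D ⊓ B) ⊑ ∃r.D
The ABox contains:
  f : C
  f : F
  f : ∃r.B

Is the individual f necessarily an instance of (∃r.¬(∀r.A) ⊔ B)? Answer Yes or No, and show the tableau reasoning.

Yes

1. f : (∃r.¬(∀r.A) ⊔ B)?  L(f) = {C, F, ∃r.B} ∪ {(∀r.∀r.A ⊓ ¬B)}
   clash {A, ¬A} at an ∃-successor — f ∈ (∃r.¬(∀r.A) ⊔ B)
2. Hence f : (∃r.¬(∀r.A) ⊔ B): entailed.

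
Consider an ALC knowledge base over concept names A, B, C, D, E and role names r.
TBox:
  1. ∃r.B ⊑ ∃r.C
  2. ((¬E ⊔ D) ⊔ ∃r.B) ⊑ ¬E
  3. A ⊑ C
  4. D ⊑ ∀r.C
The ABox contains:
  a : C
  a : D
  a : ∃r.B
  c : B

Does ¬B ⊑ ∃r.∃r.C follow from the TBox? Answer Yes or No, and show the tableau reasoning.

1. ¬B ⊑ ∃r.∃r.C  ⇔  (¬B ⊓ ∀r.∀r.¬C) unsat w.r.t. T
   open: L(x₀) ⊇ {E, ¬A, ¬B, ¬D, ∀r.¬B, …}
2. Hence ¬B ⊑ ∃r.∃r.C: not entailed.

No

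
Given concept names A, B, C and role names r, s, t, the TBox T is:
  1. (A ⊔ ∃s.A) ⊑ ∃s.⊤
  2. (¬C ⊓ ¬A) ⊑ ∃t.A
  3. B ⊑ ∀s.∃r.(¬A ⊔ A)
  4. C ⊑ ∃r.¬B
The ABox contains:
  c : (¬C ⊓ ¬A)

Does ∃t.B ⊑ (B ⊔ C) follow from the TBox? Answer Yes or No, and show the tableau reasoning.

No

1. ∃t.B ⊑ (B ⊔ C)  ⇔  (∃t.B ⊓ (¬B ⊓ ¬C)) unsat w.r.t. T
   open: L(x₀) ⊇ {A, ¬B, ¬C, ∃s.⊤, ∃t.B} (+ ∃-successors)
2. Hence ∃t.B ⊑ (B ⊔ C): not entailed.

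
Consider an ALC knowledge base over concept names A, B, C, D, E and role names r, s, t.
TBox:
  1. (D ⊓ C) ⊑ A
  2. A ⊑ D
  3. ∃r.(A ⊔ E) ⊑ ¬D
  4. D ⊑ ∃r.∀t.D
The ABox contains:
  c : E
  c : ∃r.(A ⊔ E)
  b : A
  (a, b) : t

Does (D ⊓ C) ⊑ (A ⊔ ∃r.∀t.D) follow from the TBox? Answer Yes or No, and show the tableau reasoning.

1. (D ⊓ C) ⊑ (A ⊔ ∃r.∀t.D)  ⇔  ((D ⊓ C) ⊓ (¬A ⊓ ∀r.∃t.¬D)) unsat w.r.t. T
   all branches close; clash {A, ¬A} at x₀
2. Hence (D ⊓ C) ⊑ (A ⊔ ∃r.∀t.D): entailed.

Yes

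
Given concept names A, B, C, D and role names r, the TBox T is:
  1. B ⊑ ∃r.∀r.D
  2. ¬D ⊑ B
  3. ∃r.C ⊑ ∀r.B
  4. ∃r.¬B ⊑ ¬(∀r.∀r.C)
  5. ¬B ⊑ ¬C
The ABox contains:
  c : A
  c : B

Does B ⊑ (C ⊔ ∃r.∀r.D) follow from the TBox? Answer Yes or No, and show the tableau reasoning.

1. B ⊑ (C ⊔ ∃r.∀r.D)  ⇔  (B ⊓ (¬C ⊓ ∀r.∃r.¬D)) unsat w.r.t. T
   all branches close; clash {D, ¬D} at an ∃-successor
2. Hence B ⊑ (C ⊔ ∃r.∀r.D): entailed.

Yes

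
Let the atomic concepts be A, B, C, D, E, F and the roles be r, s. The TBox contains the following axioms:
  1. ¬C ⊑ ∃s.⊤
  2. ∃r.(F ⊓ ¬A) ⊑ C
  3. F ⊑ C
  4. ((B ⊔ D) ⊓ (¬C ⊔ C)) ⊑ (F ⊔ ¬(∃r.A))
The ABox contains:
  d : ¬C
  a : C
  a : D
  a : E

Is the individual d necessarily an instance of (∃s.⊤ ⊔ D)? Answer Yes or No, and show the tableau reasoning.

Yes

1. d : (∃s.⊤ ⊔ D)?  L(d) = {¬C} ∪ {(∀s.⊥ ⊓ ¬D)}
   clash {C, ¬C} at d — d ∈ (∃s.⊤ ⊔ D)
2. Hence d : (∃s.⊤ ⊔ D): entailed.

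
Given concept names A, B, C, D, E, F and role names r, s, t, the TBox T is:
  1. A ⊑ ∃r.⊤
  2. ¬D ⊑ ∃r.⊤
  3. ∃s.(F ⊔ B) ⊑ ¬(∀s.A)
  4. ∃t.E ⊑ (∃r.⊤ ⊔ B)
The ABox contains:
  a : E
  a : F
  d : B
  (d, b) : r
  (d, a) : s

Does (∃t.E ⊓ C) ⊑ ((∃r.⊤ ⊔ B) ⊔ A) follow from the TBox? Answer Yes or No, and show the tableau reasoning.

1. (∃t.E ⊓ C) ⊑ ((∃r.⊤ ⊔ B) ⊔ A)  ⇔  ((∃t.E ⊓ C) ⊓ ((∀r.⊥ ⊓ ¬B) ⊓ ¬A)) unsat w.r.t. T
   all branches close; clash ⊥ at an ∃-successor
2. Hence (∃t.E ⊓ C) ⊑ ((∃r.⊤ ⊔ B) ⊔ A): entailed.

Yes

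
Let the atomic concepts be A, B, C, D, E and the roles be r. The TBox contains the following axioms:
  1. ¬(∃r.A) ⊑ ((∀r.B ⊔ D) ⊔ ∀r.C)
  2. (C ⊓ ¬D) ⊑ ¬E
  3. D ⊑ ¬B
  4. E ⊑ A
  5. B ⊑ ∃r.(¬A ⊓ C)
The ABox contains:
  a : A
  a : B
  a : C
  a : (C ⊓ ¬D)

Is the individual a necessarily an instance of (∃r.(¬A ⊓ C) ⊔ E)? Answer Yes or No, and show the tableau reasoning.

Yes

1. a : (∃r.(¬A ⊓ C) ⊔ E)?  L(a) = {A, B, C, (C ⊓ ¬D)} ∪ {(∀r.(A ⊔ ¬C) ⊓ ¬E)}
   clash {C, ¬C} at an ∃-successor — a ∈ (∃r.(¬A ⊓ C) ⊔ E)
2. Hence a : (∃r.(¬A ⊓ C) ⊔ E): entailed.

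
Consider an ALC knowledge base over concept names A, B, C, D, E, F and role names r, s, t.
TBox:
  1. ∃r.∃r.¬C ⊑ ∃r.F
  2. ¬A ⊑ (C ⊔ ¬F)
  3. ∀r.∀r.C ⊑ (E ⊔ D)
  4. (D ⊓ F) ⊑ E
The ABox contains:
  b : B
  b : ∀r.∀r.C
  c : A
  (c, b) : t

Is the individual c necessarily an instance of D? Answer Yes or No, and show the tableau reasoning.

1. c : D?  L(c) = {A} ∪ {¬D}
   open: L(c) ⊇ {A, E, ¬D, ∀r.∀r.C} — c ∉ D possible
2. Hence c : D: not entailed.

No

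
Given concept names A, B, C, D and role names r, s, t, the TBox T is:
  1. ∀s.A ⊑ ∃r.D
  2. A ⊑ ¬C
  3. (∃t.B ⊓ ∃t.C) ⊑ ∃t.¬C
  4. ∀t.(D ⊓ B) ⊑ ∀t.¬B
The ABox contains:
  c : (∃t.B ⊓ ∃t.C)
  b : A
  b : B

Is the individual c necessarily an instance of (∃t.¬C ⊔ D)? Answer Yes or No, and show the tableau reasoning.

1. c : (∃t.¬C ⊔ D)?  L(c) = {(∃t.B ⊓ ∃t.C)} ∪ {(∀t.C ⊓ ¬D)}
   clash {C, ¬C} at an ∃-successor — c ∈ (∃t.¬C ⊔ D)
2. Hence c : (∃t.¬C ⊔ D): entailed.

Yes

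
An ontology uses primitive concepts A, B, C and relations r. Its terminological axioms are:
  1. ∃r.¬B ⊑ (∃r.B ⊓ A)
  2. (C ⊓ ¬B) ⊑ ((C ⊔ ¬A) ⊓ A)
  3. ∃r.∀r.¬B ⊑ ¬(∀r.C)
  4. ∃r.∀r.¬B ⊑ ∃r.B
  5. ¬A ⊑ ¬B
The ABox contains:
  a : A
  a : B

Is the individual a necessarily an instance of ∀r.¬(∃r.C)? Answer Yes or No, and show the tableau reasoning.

No

1. a : ∀r.¬(∃r.C)?  L(a) = {A, B} ∪ {∃r.∃r.C}
   open: L(a) ⊇ {A, B, ∀r.B, ∀r.∃r.B, ∃r.∃r.C} (+ ∃-successors) — a ∉ ∀r.¬(∃r.C) possible
2. Hence a : ∀r.¬(∃r.C): not entailed.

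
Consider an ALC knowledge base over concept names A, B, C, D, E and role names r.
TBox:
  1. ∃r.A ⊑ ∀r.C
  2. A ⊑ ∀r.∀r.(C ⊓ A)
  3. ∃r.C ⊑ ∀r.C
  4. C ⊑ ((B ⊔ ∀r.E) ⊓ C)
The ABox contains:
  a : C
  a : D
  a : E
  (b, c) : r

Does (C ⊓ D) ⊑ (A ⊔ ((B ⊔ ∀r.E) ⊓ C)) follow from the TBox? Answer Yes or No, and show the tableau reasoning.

1. (C ⊓ D) ⊑ (A ⊔ ((B ⊔ ∀r.E) ⊓ C))  ⇔  ((C ⊓ D) ⊓ (¬A ⊓ ((¬B ⊓ ∃r.¬E) ⊔ ¬C))) unsat w.r.t. T
   all branches close; clash {C, ¬C} at x₀
2. Hence (C ⊓ D) ⊑ (A ⊔ ((B ⊔ ∀r.E) ⊓ C)): entailed.

Yes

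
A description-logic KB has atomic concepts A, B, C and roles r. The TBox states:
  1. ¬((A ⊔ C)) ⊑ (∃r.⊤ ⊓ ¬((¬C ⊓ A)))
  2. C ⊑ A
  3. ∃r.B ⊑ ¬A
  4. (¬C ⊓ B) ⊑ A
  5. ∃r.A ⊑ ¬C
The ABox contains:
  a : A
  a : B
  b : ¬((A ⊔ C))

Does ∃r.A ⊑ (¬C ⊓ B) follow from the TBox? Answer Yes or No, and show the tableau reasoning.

1. ∃r.A ⊑ (¬C ⊓ B)  ⇔  (∃r.A ⊓ (C ⊔ ¬B)) unsat w.r.t. T
   apply at x₀: ∃r.A⊑¬C
   open: L(x₀) ⊇ {A, ¬B, ¬C, ∀r.¬B, ∃r.A} (+ ∃-successors)
2. Hence ∃r.A ⊑ (¬C ⊓ B): not entailed.

No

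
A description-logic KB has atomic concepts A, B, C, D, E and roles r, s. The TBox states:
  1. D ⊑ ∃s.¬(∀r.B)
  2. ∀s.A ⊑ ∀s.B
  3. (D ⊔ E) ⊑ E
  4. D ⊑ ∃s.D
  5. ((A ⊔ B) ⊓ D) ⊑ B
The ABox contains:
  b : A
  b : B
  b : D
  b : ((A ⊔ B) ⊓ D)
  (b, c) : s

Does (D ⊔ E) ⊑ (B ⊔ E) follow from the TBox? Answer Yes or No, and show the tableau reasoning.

1. (D ⊔ E) ⊑ (B ⊔ E)  ⇔  ((D ⊔ E) ⊓ (¬B ⊓ ¬E)) unsat w.r.t. T
   all branches close; clash {E, ¬E} at x₀
2. Hence (D ⊔ E) ⊑ (B ⊔ E): entailed.

Yes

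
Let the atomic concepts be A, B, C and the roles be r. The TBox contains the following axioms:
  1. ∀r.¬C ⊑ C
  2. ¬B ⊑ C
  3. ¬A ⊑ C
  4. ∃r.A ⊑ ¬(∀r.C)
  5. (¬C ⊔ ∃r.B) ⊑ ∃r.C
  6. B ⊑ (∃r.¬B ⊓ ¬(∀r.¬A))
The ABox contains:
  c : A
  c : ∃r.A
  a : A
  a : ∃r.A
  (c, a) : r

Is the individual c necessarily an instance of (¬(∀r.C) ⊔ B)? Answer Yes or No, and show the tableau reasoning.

Yes

1. c : (¬(∀r.C) ⊔ B)?  L(c) = {A, ∃r.A} ∪ {(∀r.C ⊓ ¬B)}
   clash {C, ¬C} at an ∃-successor — c ∈ (¬(∀r.C) ⊔ B)
2. Hence c : (¬(∀r.C) ⊔ B): entailed.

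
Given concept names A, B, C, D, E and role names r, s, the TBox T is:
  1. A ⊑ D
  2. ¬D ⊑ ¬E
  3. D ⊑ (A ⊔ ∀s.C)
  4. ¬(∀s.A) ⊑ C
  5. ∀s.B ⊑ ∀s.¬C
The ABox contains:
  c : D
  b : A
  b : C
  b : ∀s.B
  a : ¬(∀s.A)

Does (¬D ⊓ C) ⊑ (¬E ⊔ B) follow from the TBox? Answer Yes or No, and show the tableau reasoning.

1. (¬D ⊓ C) ⊑ (¬E ⊔ B)  ⇔  ((¬D ⊓ C) ⊓ (E ⊓ ¬B)) unsat w.r.t. T
   all branches close; clash {E, ¬E} at x₀
2. Hence (¬D ⊓ C) ⊑ (¬E ⊔ B): entailed.

Yes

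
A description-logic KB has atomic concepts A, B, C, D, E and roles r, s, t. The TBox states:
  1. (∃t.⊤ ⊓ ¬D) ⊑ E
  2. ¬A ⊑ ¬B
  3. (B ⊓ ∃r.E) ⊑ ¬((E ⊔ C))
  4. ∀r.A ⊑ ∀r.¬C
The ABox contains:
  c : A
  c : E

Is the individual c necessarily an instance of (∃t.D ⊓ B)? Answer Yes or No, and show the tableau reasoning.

1. c : (∃t.D ⊓ B)?  L(c) = {A, E} ∪ {(∀t.¬D ⊔ ¬B)}
   open: L(c) ⊇ {A, E, ¬B, ∀t.¬D, ∃r.¬A} (+ ∃-successors) — c ∉ (∃t.D ⊓ B) possible
2. Hence c : (∃t.D ⊓ B): not entailed.

No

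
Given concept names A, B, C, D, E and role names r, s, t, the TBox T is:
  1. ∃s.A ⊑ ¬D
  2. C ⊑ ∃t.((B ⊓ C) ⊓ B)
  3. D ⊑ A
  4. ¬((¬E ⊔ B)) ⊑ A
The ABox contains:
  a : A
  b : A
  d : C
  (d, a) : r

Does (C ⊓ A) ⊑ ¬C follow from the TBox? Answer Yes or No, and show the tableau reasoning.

1. (C ⊓ A) ⊑ ¬C  ⇔  ((C ⊓ A) ⊓ C) unsat w.r.t. T
   apply at x₀: C⊑∃t.((B ⊓ C) ⊓ B)
   open: L(x₀) ⊇ {A, C, ∀s.¬A, ∃t.((B ⊓ C) ⊓ B)} (+ ∃-successors)
2. Hence (C ⊓ A) ⊑ ¬C: not entailed.

No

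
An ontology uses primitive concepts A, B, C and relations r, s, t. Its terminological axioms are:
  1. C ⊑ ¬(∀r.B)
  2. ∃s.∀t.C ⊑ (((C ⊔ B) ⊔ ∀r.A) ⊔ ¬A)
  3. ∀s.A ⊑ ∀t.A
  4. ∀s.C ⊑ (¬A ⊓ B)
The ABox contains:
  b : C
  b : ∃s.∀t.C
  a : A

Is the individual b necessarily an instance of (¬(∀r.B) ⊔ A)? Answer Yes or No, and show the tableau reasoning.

1. b : (¬(∀r.B) ⊔ A)?  L(b) = {C, ∃s.∀t.C} ∪ {(∀r.B ⊓ ¬A)}
   clash {B, ¬B} at an ∃-successor — b ∈ (¬(∀r.B) ⊔ A)
2. Hence b : (¬(∀r.B) ⊔ A): entailed.

Yes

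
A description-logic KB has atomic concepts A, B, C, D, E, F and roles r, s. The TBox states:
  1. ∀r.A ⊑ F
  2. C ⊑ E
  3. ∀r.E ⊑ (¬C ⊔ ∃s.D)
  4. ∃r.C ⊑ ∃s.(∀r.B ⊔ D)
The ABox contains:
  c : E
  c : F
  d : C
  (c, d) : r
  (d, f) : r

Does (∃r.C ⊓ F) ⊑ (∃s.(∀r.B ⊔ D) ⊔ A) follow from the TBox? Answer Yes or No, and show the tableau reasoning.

Yes

1. (∃r.C ⊓ F) ⊑ (∃s.(∀r.B ⊔ D) ⊔ A)  ⇔  ((∃r.C ⊓ F) ⊓ (∀s.(∃r.¬B ⊓ ¬D) ⊓ ¬A)) unsat w.r.t. T
   all branches close; clash {D, ¬D} at an ∃-successor
2. Hence (∃r.C ⊓ F) ⊑ (∃s.(∀r.B ⊔ D) ⊔ A): entailed.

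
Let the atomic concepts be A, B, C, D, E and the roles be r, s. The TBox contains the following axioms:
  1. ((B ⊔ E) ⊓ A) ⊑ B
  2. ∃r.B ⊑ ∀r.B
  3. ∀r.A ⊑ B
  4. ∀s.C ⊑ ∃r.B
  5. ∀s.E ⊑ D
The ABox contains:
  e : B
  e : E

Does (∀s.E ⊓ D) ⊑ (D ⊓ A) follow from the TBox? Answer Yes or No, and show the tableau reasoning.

1. (∀s.E ⊓ D) ⊑ (D ⊓ A)  ⇔  ((∀s.E ⊓ D) ⊓ (¬D ⊔ ¬A)) unsat w.r.t. T
   open: L(x₀) ⊇ {D, ¬A, ∀r.¬B, ∀s.E, ∃r.¬A, …} (+ ∃-successors)
2. Hence (∀s.E ⊓ D) ⊑ (D ⊓ A): not entailed.

No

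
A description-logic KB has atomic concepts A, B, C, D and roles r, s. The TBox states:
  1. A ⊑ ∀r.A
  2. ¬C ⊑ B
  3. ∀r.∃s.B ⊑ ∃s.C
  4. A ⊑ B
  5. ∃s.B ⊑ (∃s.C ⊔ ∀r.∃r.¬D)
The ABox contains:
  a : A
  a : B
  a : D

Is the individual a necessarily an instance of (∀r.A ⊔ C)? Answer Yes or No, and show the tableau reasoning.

1. a : (∀r.A ⊔ C)?  L(a) = {A, B, D} ∪ {(∃r.¬A ⊓ ¬C)}
   clash {A, ¬A} at an ∃-successor — a ∈ (∀r.A ⊔ C)
2. Hence a : (∀r.A ⊔ C): entailed.

Yes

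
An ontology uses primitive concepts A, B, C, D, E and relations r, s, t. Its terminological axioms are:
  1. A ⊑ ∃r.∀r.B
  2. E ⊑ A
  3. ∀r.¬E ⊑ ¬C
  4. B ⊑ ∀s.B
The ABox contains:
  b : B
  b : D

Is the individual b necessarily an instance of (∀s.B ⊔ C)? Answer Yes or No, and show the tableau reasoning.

Yes

1. b : (∀s.B ⊔ C)?  L(b) = {B, D} ∪ {(∃s.¬B ⊓ ¬C)}
   clash {B, ¬B} at an ∃-successor — b ∈ (∀s.B ⊔ C)
2. Hence b : (∀s.B ⊔ C): entailed.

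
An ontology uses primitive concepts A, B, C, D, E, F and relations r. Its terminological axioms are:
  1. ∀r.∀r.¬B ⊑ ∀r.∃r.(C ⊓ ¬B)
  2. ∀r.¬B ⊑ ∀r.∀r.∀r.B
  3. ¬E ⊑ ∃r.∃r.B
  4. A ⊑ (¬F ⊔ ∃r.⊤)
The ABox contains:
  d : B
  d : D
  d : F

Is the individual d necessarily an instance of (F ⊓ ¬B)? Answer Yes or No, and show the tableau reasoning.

No

1. d : (F ⊓ ¬B)?  L(d) = {B, D, F} ∪ {(¬F ⊔ B)}
   open: L(d) ⊇ {B, D, E, F, ¬A, …} (+ ∃-successors) — d ∉ (F ⊓ ¬B) possible
2. Hence d : (F ⊓ ¬B): not entailed.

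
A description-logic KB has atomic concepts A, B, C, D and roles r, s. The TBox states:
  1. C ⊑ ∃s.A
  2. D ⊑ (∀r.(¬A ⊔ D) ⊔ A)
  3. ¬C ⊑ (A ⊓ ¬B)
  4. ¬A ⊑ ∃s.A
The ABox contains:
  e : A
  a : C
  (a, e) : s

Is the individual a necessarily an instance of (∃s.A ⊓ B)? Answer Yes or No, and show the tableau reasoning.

1. a : (∃s.A ⊓ B)?  L(a) = {C} ∪ {(∀s.¬A ⊔ ¬B)}
   apply at a: C⊑∃s.A
   open: L(a) ⊇ {A, C, ¬B, ¬D, ∃s.A} (+ ∃-successors) — a ∉ (∃s.A ⊓ B) possible
2. Hence a : (∃s.A ⊓ B): not entailed.

No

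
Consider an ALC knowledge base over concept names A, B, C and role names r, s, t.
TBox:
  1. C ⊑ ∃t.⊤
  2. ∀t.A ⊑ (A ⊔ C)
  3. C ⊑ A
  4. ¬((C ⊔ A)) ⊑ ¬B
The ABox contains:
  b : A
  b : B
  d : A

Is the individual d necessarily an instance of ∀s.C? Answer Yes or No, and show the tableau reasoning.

1. d : ∀s.C?  L(d) = {A} ∪ {∃s.¬C}
   open: L(d) ⊇ {A, ¬C, ∃s.¬C, ∃t.¬A} (+ ∃-successors) — d ∉ ∀s.C possible
2. Hence d : ∀s.C: not entailed.

No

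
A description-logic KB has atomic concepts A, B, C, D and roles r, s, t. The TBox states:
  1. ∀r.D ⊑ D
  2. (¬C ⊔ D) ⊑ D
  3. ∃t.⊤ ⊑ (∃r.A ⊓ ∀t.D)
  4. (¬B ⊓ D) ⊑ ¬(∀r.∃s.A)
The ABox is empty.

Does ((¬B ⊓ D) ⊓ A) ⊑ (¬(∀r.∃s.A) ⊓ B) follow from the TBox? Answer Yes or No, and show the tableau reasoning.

1. ((¬B ⊓ D) ⊓ A) ⊑ (¬(∀r.∃s.A) ⊓ B)  ⇔  (((¬B ⊓ D) ⊓ A) ⊓ (∀r.∃s.A ⊔ ¬B)) unsat w.r.t. T
   apply at x₀: (¬B ⊓ D)⊑¬(∀r.∃s.A)
   open: L(x₀) ⊇ {A, D, ¬B, ∀t.⊥, ∃r.∀s.¬A} (+ ∃-successors)
2. Hence ((¬B ⊓ D) ⊓ A) ⊑ (¬(∀r.∃s.A) ⊓ B): not entailed.

No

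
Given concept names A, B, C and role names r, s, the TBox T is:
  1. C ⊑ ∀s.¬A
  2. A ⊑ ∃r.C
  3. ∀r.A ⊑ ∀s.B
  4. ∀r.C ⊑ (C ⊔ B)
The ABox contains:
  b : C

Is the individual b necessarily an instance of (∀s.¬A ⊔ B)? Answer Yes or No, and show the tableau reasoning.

1. b : (∀s.¬A ⊔ B)?  L(b) = {C} ∪ {(∃s.A ⊓ ¬B)}
   clash {A, ¬A} at an ∃-successor — b ∈ (∀s.¬A ⊔ B)
2. Hence b : (∀s.¬A ⊔ B): entailed.

Yes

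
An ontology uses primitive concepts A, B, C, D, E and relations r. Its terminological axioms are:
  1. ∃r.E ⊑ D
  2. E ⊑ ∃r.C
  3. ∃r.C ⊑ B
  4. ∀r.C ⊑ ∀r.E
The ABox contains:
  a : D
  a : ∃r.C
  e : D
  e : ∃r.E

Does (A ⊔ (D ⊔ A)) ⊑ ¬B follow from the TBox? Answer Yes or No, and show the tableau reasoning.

No

1. (A ⊔ (D ⊔ A)) ⊑ ¬B  ⇔  ((A ⊔ (D ⊔ A)) ⊓ B) unsat w.r.t. T
   open: L(x₀) ⊇ {A, B, ¬E, ∀r.¬E, ∃r.¬C} (+ ∃-successors)
2. Hence (A ⊔ (D ⊔ A)) ⊑ ¬B: not entailed.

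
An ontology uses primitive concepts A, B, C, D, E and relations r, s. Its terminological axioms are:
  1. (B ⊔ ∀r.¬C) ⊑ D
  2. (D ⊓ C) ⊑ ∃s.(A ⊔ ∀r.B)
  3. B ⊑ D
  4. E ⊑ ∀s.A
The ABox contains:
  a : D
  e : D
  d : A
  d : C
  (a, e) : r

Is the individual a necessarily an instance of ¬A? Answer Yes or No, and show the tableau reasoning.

No

1. a : ¬A?  L(a) = {D} ∪ {A}
   open: L(a) ⊇ {A, D, ¬C, ¬E} — a ∉ ¬A possible
2. Hence a : ¬A: not entailed.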